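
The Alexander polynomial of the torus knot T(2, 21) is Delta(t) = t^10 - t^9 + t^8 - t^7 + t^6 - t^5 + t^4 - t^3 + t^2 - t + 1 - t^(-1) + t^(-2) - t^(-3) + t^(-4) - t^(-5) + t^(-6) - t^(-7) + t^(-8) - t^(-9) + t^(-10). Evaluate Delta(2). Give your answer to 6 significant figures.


Substituting t = 2 into Delta(t) = t^10 - t^9 + t^8 - t^7 + t^6 - t^5 + t^4 - t^3 + t^2 - t + 1 - t^(-1) + t^(-2) - t^(-3) + t^(-4) - t^(-5) + t^(-6) - t^(-7) + t^(-8) - t^(-9) + t^(-10):
Term values: (1024) + (-512) + (256) + (-128) + (64) + (-32) + (16) + (-8) + (4) + (-2) + (1) + (-0.5) + (0.25) + (-0.125) + (0.0625) + (-0.03125) + (0.015625) + (-0.0078125) + (0.00390625) + (-0.00195312) + (0.000976562)
Sum = 682.6669922
Rounded to 6 significant figures: 682.667

682.667


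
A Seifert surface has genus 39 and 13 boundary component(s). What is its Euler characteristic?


chi = 2 - 2g - b
= 2 - 2*39 - 13
= 2 - 78 - 13 = -89

-89


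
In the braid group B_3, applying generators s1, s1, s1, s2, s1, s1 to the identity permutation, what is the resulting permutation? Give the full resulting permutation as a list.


Starting with identity [1, 2, 3].
Apply generators in sequence:
  After s1: [2, 1, 3]
  After s1: [1, 2, 3]
  After s1: [2, 1, 3]
  After s2: [2, 3, 1]
  After s1: [3, 2, 1]
  After s1: [2, 3, 1]
Final permutation: [2, 3, 1]

[2, 3, 1]


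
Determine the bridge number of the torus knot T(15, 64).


The bridge number of T(p,q) is min(p,q).
min(15, 64) = 15

15


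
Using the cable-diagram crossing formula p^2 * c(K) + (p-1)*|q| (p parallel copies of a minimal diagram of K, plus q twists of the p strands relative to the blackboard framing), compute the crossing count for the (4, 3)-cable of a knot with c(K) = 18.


Step 1: Each of the c(K) crossings of the companion diagram becomes p*p = p^2 crossings among the p parallel strands, and each of the |q| twists s_1 s_2 ... s_(p-1) adds (p-1) crossings.
  Crossings = p^2 * c(K) + (p-1)*|q|
Step 2: = 4^2 * 18 + (4-1)*3
Step 3: = 16*18 + 3*3
Step 4: = 288 + 9 = 297

297


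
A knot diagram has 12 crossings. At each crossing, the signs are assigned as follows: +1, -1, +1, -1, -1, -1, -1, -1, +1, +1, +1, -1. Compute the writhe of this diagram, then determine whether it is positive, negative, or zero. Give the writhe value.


Step 1: Count positive crossings (+1).
Positive crossings: 5
Step 2: Count negative crossings (-1).
Negative crossings: 7
Step 3: Writhe = (positive) - (negative)
w = 5 - 7 = -2
Step 4: |w| = 2, and w is negative

-2


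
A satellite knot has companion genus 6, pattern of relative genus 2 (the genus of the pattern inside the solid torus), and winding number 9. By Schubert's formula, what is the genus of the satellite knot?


Schubert: g(satellite) = g_rel(pattern) + |winding| * g(companion),
where g_rel(pattern) is the genus of the pattern relative to the solid torus.
= 2 + 9 * 6
= 2 + 54 = 56

56


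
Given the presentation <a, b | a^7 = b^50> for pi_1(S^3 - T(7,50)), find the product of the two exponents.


The relation is a^7 = b^50.
Product of exponents = 7 * 50
= 350

350


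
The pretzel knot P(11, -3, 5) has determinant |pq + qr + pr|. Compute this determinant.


Step 1: Compute pq + qr + pr.
pq = 11*(-3) = -33
qr = (-3)*5 = -15
pr = 11*5 = 55
pq + qr + pr = -33 + (-15) + 55 = 7
Step 2: Take absolute value.
det(P(11,-3,5)) = |7| = 7

7


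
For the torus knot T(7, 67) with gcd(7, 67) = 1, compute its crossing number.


For a torus knot T(p, q) with gcd(p,q)=1,
the crossing number is min(p*(q-1), q*(p-1)).
p*(q-1) = 7*66 = 462
q*(p-1) = 67*6 = 402
min(462, 402) = 402

402


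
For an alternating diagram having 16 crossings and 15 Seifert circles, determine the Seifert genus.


For alternating knots, g = (c - s + 1)/2.
= (16 - 15 + 1)/2
= 2/2 = 1

1


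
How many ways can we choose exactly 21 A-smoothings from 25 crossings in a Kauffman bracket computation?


We choose which 21 of 25 crossings get A-smoothings.
C(25, 21) = 25! / (21! * 4!)
= 12650

12650


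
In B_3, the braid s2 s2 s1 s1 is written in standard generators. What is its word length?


The word length counts the number of generators (including inverses).
Listing each generator: s2, s2, s1, s1
There are 4 generators in this braid word.

4


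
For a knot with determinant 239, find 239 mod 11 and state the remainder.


Step 1: A knot is p-colorable if and only if p divides its determinant.
Step 2: Compute 239 mod 11.
239 = 21 * 11 + 8
Step 3: 239 mod 11 = 8
Step 4: The knot is 11-colorable: no

8


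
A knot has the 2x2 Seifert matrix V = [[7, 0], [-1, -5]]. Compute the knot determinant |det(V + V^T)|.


Step 1: Form V + V^T where V = [[7, 0], [-1, -5]]
  V^T = [[7, -1], [0, -5]]
  V + V^T = [[14, -1], [-1, -10]]
Step 2: det(V + V^T) = 14*(-10) - (-1)*(-1)
  = -140 - 1 = -141
Step 3: Knot determinant = |det(V + V^T)| = |-141| = 141

141


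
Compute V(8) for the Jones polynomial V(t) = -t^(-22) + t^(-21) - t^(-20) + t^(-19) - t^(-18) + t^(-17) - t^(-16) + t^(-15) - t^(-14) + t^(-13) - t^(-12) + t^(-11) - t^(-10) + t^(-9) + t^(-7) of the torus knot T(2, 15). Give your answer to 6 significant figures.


Substituting t = 8 into V(t) = -t^(-22) + t^(-21) - t^(-20) + t^(-19) - t^(-18) + t^(-17) - t^(-16) + t^(-15) - t^(-14) + t^(-13) - t^(-12) + t^(-11) - t^(-10) + t^(-9) + t^(-7):
  (-)t^(-22) = -1.35525e-20
  (+)t^(-21) = 1.0842e-19
  (-)t^(-20) = -8.67362e-19
  (+)t^(-19) = 6.93889e-18
  (-)t^(-18) = -5.55112e-17
  (+)t^(-17) = 4.44089e-16
  (-)t^(-16) = -3.55271e-15
  (+)t^(-15) = 2.84217e-14
  (-)t^(-14) = -2.27374e-13
  (+)t^(-13) = 1.81899e-12
  (-)t^(-12) = -1.45519e-11
  (+)t^(-11) = 1.16415e-10
  (-)t^(-10) = -9.31323e-10
  (+)t^(-9) = 7.45058e-09
  (+)t^(-7) = 4.76837e-07
Sum = (-1.35525e-20) + (1.0842e-19) + (-8.67362e-19) + (6.93889e-18) + (-5.55112e-17) + (4.44089e-16) + (-3.55271e-15) + (2.84217e-14) + (-2.27374e-13) + (1.81899e-12) + (-1.45519e-11) + (1.16415e-10) + (-9.31323e-10) + (7.45058e-09) + (4.76837e-07)
= 4.834598965e-07
Rounded to 6 significant figures: 4.8346e-07

4.8346e-07


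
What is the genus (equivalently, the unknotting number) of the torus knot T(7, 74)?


For a torus knot T(p,q), both the unknotting number and genus equal (p-1)(q-1)/2.
= (7-1)(74-1)/2
= 6*73/2
= 438/2 = 219

219


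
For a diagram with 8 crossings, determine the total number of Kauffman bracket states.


Each crossing contributes 2 choices (A-smoothing or B-smoothing).
Total states = 2^8 = 256

256


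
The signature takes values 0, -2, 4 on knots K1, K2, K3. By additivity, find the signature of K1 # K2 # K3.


The signature is additive under connected sum.
signature(K1 # K2 # K3) = (0) + (-2) + (4)
= 2

2


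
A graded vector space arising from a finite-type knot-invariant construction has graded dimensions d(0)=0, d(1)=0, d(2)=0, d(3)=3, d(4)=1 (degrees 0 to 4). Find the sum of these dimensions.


Total dimension = d(0) + d(1) + ... + d(4)
= 0 + 0 + 0 + 3 + 1
= 4

4


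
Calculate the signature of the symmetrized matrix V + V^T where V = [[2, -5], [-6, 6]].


Step 1: V + V^T = [[4, -11], [-11, 12]]
Step 2: trace = 16, det = -73
Step 3: Discriminant = 16^2 - 4*(-73) = 548
Step 4: Eigenvalues: 19.7047, -3.7047
Step 5: Signature = (# positive eigenvalues) - (# negative eigenvalues) = 0

0


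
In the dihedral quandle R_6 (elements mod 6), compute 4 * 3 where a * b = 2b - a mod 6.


4 * 3 = 2*3 - 4 mod 6
= 6 - 4 mod 6
= 2 mod 6 = 2

2


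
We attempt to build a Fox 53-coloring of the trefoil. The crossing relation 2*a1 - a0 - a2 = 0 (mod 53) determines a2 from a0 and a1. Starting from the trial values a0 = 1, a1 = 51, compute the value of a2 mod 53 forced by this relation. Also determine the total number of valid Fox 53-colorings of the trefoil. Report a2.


Step 1: Apply the given crossing relation 2*a1 - a0 - a2 = 0 (mod 53).
  a2 = 2*a1 - a0 mod 53
  a2 = 2*51 - 1 mod 53
  a2 = 102 - 1 mod 53
  a2 = 101 mod 53 = 48
Step 2: The trefoil has determinant 3.
  Number of Fox p-colorings (p prime) is p^2 if p = 3, else p.
  Since 53 does not divide 3, only trivial (constant) colorings exist.
  (So the trial a0 = 1, a1 = 51 with a0 != a1 does NOT extend to a valid coloring of the whole trefoil: the other two crossing relations require 3*(a1 - a0) = 0 (mod 53), which fails.)
  Total colorings = 53
Step 3: a2 = 48, total Fox 53-colorings = 53

48


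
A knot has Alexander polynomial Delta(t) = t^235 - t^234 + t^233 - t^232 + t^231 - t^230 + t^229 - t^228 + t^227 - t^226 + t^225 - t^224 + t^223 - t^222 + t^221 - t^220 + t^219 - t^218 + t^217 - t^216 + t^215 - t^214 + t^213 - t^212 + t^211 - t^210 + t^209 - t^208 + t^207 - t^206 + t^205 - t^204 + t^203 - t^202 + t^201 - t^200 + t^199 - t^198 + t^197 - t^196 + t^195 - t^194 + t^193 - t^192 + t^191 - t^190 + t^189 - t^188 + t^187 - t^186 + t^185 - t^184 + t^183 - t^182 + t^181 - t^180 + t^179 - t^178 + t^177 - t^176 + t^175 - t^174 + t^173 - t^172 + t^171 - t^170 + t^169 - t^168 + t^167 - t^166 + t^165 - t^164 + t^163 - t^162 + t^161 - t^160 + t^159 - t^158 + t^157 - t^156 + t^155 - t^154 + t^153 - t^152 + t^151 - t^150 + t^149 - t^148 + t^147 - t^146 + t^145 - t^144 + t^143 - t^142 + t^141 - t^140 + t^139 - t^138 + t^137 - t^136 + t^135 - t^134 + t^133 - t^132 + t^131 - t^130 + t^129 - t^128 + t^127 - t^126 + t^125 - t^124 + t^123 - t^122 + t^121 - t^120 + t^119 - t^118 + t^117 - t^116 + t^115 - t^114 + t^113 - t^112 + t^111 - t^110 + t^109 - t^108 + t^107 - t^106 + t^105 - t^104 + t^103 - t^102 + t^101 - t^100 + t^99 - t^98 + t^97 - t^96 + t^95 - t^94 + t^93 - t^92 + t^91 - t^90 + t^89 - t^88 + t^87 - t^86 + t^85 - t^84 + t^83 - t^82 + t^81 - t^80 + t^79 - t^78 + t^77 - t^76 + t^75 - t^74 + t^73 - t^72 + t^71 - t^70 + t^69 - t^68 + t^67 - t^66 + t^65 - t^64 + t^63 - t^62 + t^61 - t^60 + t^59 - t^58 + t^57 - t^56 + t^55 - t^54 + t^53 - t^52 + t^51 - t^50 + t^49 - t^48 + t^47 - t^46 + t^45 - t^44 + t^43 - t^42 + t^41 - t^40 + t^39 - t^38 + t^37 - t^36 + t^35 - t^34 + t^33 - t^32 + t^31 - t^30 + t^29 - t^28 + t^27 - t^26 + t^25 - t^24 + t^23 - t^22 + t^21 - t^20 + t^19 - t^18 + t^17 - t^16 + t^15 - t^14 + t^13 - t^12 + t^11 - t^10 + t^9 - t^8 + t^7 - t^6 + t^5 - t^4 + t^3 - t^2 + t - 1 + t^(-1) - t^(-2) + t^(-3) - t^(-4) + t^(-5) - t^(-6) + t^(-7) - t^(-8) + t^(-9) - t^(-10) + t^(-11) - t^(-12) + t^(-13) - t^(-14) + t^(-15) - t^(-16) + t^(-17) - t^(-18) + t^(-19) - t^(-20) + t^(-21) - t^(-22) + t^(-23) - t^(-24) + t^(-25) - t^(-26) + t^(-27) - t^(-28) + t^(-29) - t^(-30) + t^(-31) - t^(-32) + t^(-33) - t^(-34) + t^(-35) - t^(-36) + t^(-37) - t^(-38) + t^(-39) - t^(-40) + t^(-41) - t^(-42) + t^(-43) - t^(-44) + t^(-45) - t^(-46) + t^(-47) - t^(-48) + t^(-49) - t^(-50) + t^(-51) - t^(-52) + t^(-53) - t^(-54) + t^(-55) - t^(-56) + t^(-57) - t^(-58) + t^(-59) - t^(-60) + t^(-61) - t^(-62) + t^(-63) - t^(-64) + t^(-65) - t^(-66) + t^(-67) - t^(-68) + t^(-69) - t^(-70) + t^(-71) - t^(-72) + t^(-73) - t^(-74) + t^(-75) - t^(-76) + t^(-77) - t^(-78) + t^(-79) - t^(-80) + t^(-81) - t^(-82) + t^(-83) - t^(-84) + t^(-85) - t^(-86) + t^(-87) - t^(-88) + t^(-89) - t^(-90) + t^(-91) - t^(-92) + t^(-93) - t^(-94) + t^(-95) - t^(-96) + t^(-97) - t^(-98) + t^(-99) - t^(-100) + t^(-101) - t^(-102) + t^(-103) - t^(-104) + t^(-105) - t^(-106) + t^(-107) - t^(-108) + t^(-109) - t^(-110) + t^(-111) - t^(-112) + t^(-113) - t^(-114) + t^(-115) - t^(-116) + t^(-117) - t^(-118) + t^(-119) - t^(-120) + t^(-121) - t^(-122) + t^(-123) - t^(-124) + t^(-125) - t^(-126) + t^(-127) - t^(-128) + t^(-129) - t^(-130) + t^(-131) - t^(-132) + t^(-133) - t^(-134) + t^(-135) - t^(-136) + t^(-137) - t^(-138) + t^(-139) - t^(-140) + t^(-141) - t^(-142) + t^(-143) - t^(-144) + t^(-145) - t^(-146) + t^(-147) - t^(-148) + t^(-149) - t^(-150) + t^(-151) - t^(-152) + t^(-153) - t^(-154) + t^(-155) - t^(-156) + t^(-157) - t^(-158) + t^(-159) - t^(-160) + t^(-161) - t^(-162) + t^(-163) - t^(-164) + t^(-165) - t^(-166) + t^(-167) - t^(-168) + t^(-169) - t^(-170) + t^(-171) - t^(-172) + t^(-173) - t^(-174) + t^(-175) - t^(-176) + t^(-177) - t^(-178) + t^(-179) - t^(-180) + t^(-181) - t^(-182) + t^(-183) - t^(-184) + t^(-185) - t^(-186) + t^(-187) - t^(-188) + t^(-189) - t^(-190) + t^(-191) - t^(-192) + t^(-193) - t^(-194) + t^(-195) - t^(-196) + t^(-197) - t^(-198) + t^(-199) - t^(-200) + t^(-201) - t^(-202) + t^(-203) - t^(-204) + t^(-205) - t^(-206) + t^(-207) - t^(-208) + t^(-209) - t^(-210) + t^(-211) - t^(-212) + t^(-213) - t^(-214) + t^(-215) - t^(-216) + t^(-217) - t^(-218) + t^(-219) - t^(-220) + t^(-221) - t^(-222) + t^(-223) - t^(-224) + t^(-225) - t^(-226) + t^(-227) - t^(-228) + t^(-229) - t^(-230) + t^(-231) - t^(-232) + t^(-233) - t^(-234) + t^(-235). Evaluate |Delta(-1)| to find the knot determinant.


Step 1: The polynomial has 471 terms with alternating signs, exponents from 235 down to -235.
Step 2: Substitute t = -1. The i-th term has coefficient (-1)^i and exponent (m-i),
  so its value is (-1)^i * (-1)^(m-i) = (-1)^m = -1 for every i.
Step 3: All 471 terms equal -1, so Delta(-1) = 471 * (-1) = -471
Step 4: |Delta(-1)| = 471

471


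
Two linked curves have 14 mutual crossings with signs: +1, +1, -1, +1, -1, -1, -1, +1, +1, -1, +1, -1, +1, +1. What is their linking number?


Step 1: Count positive crossings: 8
Step 2: Count negative crossings: 6
Step 3: Sum of signs = 8 - 6 = 2
Step 4: Linking number = sum/2 = 2/2 = 1

1


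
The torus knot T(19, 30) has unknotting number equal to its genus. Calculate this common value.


For a torus knot T(p,q), both the unknotting number and genus equal (p-1)(q-1)/2.
= (19-1)(30-1)/2
= 18*29/2
= 522/2 = 261

261


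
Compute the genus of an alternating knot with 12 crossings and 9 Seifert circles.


For alternating knots, g = (c - s + 1)/2.
= (12 - 9 + 1)/2
= 4/2 = 2

2


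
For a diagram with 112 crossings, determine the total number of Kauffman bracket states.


Each crossing contributes 2 choices (A-smoothing or B-smoothing).
Total states = 2^112 = 5192296858534827628530496329220096

5192296858534827628530496329220096


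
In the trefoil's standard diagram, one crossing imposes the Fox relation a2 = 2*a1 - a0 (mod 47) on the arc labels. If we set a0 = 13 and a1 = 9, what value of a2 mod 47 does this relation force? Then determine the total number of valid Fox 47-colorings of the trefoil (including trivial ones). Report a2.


Step 1: Apply the given crossing relation 2*a1 - a0 - a2 = 0 (mod 47).
  a2 = 2*a1 - a0 mod 47
  a2 = 2*9 - 13 mod 47
  a2 = 18 - 13 mod 47
  a2 = 5 mod 47 = 5
Step 2: The trefoil has determinant 3.
  Number of Fox p-colorings (p prime) is p^2 if p = 3, else p.
  Since 47 does not divide 3, only trivial (constant) colorings exist.
  (So the trial a0 = 13, a1 = 9 with a0 != a1 does NOT extend to a valid coloring of the whole trefoil: the other two crossing relations require 3*(a1 - a0) = 0 (mod 47), which fails.)
  Total colorings = 47
Step 3: a2 = 5, total Fox 47-colorings = 47

5


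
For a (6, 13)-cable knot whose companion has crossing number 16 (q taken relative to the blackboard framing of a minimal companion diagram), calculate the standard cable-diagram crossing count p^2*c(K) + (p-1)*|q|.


Step 1: Each of the c(K) crossings of the companion diagram becomes p*p = p^2 crossings among the p parallel strands, and each of the |q| twists s_1 s_2 ... s_(p-1) adds (p-1) crossings.
  Crossings = p^2 * c(K) + (p-1)*|q|
Step 2: = 6^2 * 16 + (6-1)*13
Step 3: = 36*16 + 5*13
Step 4: = 576 + 65 = 641

641


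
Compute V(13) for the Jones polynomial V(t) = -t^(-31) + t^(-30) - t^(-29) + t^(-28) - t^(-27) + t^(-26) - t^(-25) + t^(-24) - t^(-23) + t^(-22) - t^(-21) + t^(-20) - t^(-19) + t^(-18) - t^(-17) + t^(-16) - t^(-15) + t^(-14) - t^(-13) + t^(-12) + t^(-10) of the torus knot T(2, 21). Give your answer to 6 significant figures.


Substituting t = 13 into V(t) = -t^(-31) + t^(-30) - t^(-29) + t^(-28) - t^(-27) + t^(-26) - t^(-25) + t^(-24) - t^(-23) + t^(-22) - t^(-21) + t^(-20) - t^(-19) + t^(-18) - t^(-17) + t^(-16) - t^(-15) + t^(-14) - t^(-13) + t^(-12) + t^(-10):
  (-)t^(-31) = -2.936e-35
  (+)t^(-30) = 3.8168e-34
  (-)t^(-29) = -4.96184e-33
  (+)t^(-28) = 6.45039e-32
  (-)t^(-27) = -8.38551e-31
  (+)t^(-26) = 1.09012e-29
  (-)t^(-25) = -1.41715e-28
  (+)t^(-24) = 1.8423e-27
  (-)t^(-23) = -2.39499e-26
  (+)t^(-22) = 3.11348e-25
  (-)t^(-21) = -4.04753e-24
  (+)t^(-20) = 5.26178e-23
  (-)t^(-19) = -6.84032e-22
  (+)t^(-18) = 8.89241e-21
  (-)t^(-17) = -1.15601e-19
  (+)t^(-16) = 1.50282e-18
  (-)t^(-15) = -1.95366e-17
  (+)t^(-14) = 2.53976e-16
  (-)t^(-13) = -3.30169e-15
  (+)t^(-12) = 4.2922e-14
  (+)t^(-10) = 7.25382e-12
Sum = (-2.936e-35) + (3.8168e-34) + (-4.96184e-33) + (6.45039e-32) + (-8.38551e-31) + (1.09012e-29) + (-1.41715e-28) + (1.8423e-27) + (-2.39499e-26) + (3.11348e-25) + (-4.04753e-24) + (5.26178e-23) + (-6.84032e-22) + (8.89241e-21) + (-1.15601e-19) + (1.50282e-18) + (-1.95366e-17) + (2.53976e-16) + (-3.30169e-15) + (4.2922e-14) + (7.25382e-12)
= 7.293671155e-12
Rounded to 6 significant figures: 7.29367e-12

7.29367e-12


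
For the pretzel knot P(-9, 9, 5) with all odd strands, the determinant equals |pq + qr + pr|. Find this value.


Step 1: Compute pq + qr + pr.
pq = (-9)*9 = -81
qr = 9*5 = 45
pr = (-9)*5 = -45
pq + qr + pr = -81 + 45 + (-45) = -81
Step 2: Take absolute value.
det(P(-9,9,5)) = |-81| = 81

81


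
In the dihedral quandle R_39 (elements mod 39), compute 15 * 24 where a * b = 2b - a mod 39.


15 * 24 = 2*24 - 15 mod 39
= 48 - 15 mod 39
= 33 mod 39 = 33

33


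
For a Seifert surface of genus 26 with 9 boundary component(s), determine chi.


chi = 2 - 2g - b
= 2 - 2*26 - 9
= 2 - 52 - 9 = -59

-59


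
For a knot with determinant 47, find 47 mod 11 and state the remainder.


Step 1: A knot is p-colorable if and only if p divides its determinant.
Step 2: Compute 47 mod 11.
47 = 4 * 11 + 3
Step 3: 47 mod 11 = 3
Step 4: The knot is 11-colorable: no

3


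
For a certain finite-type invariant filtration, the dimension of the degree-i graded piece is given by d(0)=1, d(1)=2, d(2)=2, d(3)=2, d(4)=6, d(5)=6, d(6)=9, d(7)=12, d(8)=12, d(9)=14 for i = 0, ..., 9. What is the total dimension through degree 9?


Total dimension = d(0) + d(1) + ... + d(9)
= 1 + 2 + 2 + 2 + 6 + 6 + 9 + 12 + 12 + 14
= 66

66


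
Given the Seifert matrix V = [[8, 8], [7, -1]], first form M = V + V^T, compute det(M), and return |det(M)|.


Step 1: Form V + V^T where V = [[8, 8], [7, -1]]
  V^T = [[8, 7], [8, -1]]
  V + V^T = [[16, 15], [15, -2]]
Step 2: det(V + V^T) = 16*(-2) - 15*15
  = -32 - 225 = -257
Step 3: Knot determinant = |det(V + V^T)| = |-257| = 257

257


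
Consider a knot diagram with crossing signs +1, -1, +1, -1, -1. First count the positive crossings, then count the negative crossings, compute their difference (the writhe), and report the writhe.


Step 1: Count positive crossings (+1).
Positive crossings: 2
Step 2: Count negative crossings (-1).
Negative crossings: 3
Step 3: Writhe = (positive) - (negative)
w = 2 - 3 = -1
Step 4: |w| = 1, and w is negative

-1


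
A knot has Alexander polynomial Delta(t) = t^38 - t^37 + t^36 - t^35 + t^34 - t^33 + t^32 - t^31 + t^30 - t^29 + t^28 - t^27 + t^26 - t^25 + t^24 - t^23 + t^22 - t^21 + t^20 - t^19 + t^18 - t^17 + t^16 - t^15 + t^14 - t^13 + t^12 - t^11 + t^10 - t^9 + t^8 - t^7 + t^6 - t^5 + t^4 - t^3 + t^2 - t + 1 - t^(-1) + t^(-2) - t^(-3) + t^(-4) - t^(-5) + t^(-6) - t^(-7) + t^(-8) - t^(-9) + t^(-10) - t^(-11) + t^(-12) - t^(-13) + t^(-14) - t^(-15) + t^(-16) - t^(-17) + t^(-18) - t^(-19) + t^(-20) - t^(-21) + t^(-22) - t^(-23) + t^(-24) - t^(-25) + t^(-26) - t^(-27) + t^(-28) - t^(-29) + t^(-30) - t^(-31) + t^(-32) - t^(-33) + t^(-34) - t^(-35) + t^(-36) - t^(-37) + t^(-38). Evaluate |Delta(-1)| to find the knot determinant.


Step 1: The polynomial has 77 terms with alternating signs, exponents from 38 down to -38.
Step 2: Substitute t = -1. The i-th term has coefficient (-1)^i and exponent (m-i),
  so its value is (-1)^i * (-1)^(m-i) = (-1)^m = 1 for every i.
Step 3: All 77 terms equal 1, so Delta(-1) = 77 * (1) = 77
Step 4: |Delta(-1)| = 77

77


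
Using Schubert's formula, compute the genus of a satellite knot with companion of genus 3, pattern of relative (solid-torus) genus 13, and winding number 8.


Schubert: g(satellite) = g_rel(pattern) + |winding| * g(companion),
where g_rel(pattern) is the genus of the pattern relative to the solid torus.
= 13 + 8 * 3
= 13 + 24 = 37

37


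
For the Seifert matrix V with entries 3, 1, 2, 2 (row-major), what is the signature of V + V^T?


Step 1: V + V^T = [[6, 3], [3, 4]]
Step 2: trace = 10, det = 15
Step 3: Discriminant = 10^2 - 4*15 = 40
Step 4: Eigenvalues: 8.16228, 1.83772
Step 5: Signature = (# positive eigenvalues) - (# negative eigenvalues) = 2

2


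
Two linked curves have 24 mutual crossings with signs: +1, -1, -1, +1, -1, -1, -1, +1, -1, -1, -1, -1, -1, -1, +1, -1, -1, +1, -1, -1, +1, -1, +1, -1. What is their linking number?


Step 1: Count positive crossings: 7
Step 2: Count negative crossings: 17
Step 3: Sum of signs = 7 - 17 = -10
Step 4: Linking number = sum/2 = -10/2 = -5

-5


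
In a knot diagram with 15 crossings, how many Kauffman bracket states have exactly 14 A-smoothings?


We choose which 14 of 15 crossings get A-smoothings.
C(15, 14) = 15! / (14! * 1!)
= 15

15


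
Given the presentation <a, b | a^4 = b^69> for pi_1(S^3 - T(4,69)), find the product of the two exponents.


The relation is a^4 = b^69.
Product of exponents = 4 * 69
= 276

276


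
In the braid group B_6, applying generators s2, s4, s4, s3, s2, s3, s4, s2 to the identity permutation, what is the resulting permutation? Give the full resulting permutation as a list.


Starting with identity [1, 2, 3, 4, 5, 6].
Apply generators in sequence:
  After s2: [1, 3, 2, 4, 5, 6]
  After s4: [1, 3, 2, 5, 4, 6]
  After s4: [1, 3, 2, 4, 5, 6]
  After s3: [1, 3, 4, 2, 5, 6]
  After s2: [1, 4, 3, 2, 5, 6]
  After s3: [1, 4, 2, 3, 5, 6]
  After s4: [1, 4, 2, 5, 3, 6]
  After s2: [1, 2, 4, 5, 3, 6]
Final permutation: [1, 2, 4, 5, 3, 6]

[1, 2, 4, 5, 3, 6]


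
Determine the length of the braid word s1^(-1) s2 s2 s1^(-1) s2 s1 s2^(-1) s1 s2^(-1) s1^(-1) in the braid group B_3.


The word length counts the number of generators (including inverses).
Listing each generator: s1^(-1), s2, s2, s1^(-1), s2, s1, s2^(-1), s1, s2^(-1), s1^(-1)
There are 10 generators in this braid word.

10


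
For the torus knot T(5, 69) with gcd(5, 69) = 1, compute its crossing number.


For a torus knot T(p, q) with gcd(p,q)=1,
the crossing number is min(p*(q-1), q*(p-1)).
p*(q-1) = 5*68 = 340
q*(p-1) = 69*4 = 276
min(340, 276) = 276

276


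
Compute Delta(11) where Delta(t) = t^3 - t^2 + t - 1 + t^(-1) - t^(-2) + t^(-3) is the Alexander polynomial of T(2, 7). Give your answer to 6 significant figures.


Substituting t = 11 into Delta(t) = t^3 - t^2 + t - 1 + t^(-1) - t^(-2) + t^(-3):
Term values: (1331) + (-121) + (11) + (-1) + (0.0909091) + (-0.00826446) + (0.000751315)
Sum = 1220.083396
Rounded to 6 significant figures: 1220.08

1220.08


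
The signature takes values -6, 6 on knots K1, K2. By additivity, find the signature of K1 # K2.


The signature is additive under connected sum.
signature(K1 # K2) = (-6) + (6)
= 0

0


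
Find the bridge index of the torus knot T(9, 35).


The bridge number of T(p,q) is min(p,q).
min(9, 35) = 9

9


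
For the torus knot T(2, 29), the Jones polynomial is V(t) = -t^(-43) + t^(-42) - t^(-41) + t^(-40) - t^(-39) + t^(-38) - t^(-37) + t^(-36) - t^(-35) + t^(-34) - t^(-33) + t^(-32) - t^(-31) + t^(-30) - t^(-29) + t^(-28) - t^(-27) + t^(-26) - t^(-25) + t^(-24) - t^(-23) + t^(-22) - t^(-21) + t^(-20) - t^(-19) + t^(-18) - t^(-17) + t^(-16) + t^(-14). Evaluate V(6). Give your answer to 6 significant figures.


Substituting t = 6 into V(t) = -t^(-43) + t^(-42) - t^(-41) + t^(-40) - t^(-39) + t^(-38) - t^(-37) + t^(-36) - t^(-35) + t^(-34) - t^(-33) + t^(-32) - t^(-31) + t^(-30) - t^(-29) + t^(-28) - t^(-27) + t^(-26) - t^(-25) + t^(-24) - t^(-23) + t^(-22) - t^(-21) + t^(-20) - t^(-19) + t^(-18) - t^(-17) + t^(-16) + t^(-14):
  (-)t^(-43) = -3.46335e-34
  (+)t^(-42) = 2.07801e-33
  (-)t^(-41) = -1.24681e-32
  (+)t^(-40) = 7.48083e-32
  (-)t^(-39) = -4.4885e-31
  (+)t^(-38) = 2.6931e-30
  (-)t^(-37) = -1.61586e-29
  (+)t^(-36) = 9.69516e-29
  (-)t^(-35) = -5.8171e-28
  (+)t^(-34) = 3.49026e-27
  (-)t^(-33) = -2.09415e-26
  (+)t^(-32) = 1.25649e-25
  (-)t^(-31) = -7.53896e-25
  (+)t^(-30) = 4.52337e-24
  (-)t^(-29) = -2.71402e-23
  (+)t^(-28) = 1.62841e-22
  (-)t^(-27) = -9.77049e-22
  (+)t^(-26) = 5.86229e-21
  (-)t^(-25) = -3.51738e-20
  (+)t^(-24) = 2.11043e-19
  (-)t^(-23) = -1.26626e-18
  (+)t^(-22) = 7.59753e-18
  (-)t^(-21) = -4.55852e-17
  (+)t^(-20) = 2.73511e-16
  (-)t^(-19) = -1.64107e-15
  (+)t^(-18) = 9.8464e-15
  (-)t^(-17) = -5.90784e-14
  (+)t^(-16) = 3.5447e-13
  (+)t^(-14) = 1.27609e-11
Sum = (-3.46335e-34) + (2.07801e-33) + (-1.24681e-32) + (7.48083e-32) + (-4.4885e-31) + (2.6931e-30) + (-1.61586e-29) + (9.69516e-29) + (-5.8171e-28) + (3.49026e-27) + (-2.09415e-26) + (1.25649e-25) + (-7.53896e-25) + (4.52337e-24) + (-2.71402e-23) + (1.62841e-22) + (-9.77049e-22) + (5.86229e-21) + (-3.51738e-20) + (2.11043e-19) + (-1.26626e-18) + (7.59753e-18) + (-4.55852e-17) + (2.73511e-16) + (-1.64107e-15) + (9.8464e-15) + (-5.90784e-14) + (3.5447e-13) + (1.27609e-11)
= 1.306476673e-11
Rounded to 6 significant figures: 1.30648e-11

1.30648e-11


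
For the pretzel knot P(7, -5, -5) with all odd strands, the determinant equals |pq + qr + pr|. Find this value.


Step 1: Compute pq + qr + pr.
pq = 7*(-5) = -35
qr = (-5)*(-5) = 25
pr = 7*(-5) = -35
pq + qr + pr = -35 + 25 + (-35) = -45
Step 2: Take absolute value.
det(P(7,-5,-5)) = |-45| = 45

45


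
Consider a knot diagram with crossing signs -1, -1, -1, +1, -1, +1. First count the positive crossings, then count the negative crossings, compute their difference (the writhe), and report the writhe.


Step 1: Count positive crossings (+1).
Positive crossings: 2
Step 2: Count negative crossings (-1).
Negative crossings: 4
Step 3: Writhe = (positive) - (negative)
w = 2 - 4 = -2
Step 4: |w| = 2, and w is negative

-2


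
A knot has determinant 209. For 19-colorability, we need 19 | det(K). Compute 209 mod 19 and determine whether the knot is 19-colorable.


Step 1: A knot is p-colorable if and only if p divides its determinant.
Step 2: Compute 209 mod 19.
209 = 11 * 19 + 0
Step 3: 209 mod 19 = 0
Step 4: The knot is 19-colorable: yes

0


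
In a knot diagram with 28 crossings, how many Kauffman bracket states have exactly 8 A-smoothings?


We choose which 8 of 28 crossings get A-smoothings.
C(28, 8) = 28! / (8! * 20!)
= 3108105

3108105


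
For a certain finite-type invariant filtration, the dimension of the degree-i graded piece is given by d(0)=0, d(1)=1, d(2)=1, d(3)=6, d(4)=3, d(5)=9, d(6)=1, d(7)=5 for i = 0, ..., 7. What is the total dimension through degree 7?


Total dimension = d(0) + d(1) + ... + d(7)
= 0 + 1 + 1 + 6 + 3 + 9 + 1 + 5
= 26

26


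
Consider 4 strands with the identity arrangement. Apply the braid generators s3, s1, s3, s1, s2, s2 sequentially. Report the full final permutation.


Starting with identity [1, 2, 3, 4].
Apply generators in sequence:
  After s3: [1, 2, 4, 3]
  After s1: [2, 1, 4, 3]
  After s3: [2, 1, 3, 4]
  After s1: [1, 2, 3, 4]
  After s2: [1, 3, 2, 4]
  After s2: [1, 2, 3, 4]
Final permutation: [1, 2, 3, 4]

[1, 2, 3, 4]


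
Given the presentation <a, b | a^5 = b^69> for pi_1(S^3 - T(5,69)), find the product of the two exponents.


The relation is a^5 = b^69.
Product of exponents = 5 * 69
= 345

345


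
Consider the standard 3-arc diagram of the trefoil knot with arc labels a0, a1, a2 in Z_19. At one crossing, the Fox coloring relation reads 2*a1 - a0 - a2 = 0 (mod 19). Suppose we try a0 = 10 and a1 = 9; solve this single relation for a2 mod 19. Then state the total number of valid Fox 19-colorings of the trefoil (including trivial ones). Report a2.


Step 1: Apply the given crossing relation 2*a1 - a0 - a2 = 0 (mod 19).
  a2 = 2*a1 - a0 mod 19
  a2 = 2*9 - 10 mod 19
  a2 = 18 - 10 mod 19
  a2 = 8 mod 19 = 8
Step 2: The trefoil has determinant 3.
  Number of Fox p-colorings (p prime) is p^2 if p = 3, else p.
  Since 19 does not divide 3, only trivial (constant) colorings exist.
  (So the trial a0 = 10, a1 = 9 with a0 != a1 does NOT extend to a valid coloring of the whole trefoil: the other two crossing relations require 3*(a1 - a0) = 0 (mod 19), which fails.)
  Total colorings = 19
Step 3: a2 = 8, total Fox 19-colorings = 19

8


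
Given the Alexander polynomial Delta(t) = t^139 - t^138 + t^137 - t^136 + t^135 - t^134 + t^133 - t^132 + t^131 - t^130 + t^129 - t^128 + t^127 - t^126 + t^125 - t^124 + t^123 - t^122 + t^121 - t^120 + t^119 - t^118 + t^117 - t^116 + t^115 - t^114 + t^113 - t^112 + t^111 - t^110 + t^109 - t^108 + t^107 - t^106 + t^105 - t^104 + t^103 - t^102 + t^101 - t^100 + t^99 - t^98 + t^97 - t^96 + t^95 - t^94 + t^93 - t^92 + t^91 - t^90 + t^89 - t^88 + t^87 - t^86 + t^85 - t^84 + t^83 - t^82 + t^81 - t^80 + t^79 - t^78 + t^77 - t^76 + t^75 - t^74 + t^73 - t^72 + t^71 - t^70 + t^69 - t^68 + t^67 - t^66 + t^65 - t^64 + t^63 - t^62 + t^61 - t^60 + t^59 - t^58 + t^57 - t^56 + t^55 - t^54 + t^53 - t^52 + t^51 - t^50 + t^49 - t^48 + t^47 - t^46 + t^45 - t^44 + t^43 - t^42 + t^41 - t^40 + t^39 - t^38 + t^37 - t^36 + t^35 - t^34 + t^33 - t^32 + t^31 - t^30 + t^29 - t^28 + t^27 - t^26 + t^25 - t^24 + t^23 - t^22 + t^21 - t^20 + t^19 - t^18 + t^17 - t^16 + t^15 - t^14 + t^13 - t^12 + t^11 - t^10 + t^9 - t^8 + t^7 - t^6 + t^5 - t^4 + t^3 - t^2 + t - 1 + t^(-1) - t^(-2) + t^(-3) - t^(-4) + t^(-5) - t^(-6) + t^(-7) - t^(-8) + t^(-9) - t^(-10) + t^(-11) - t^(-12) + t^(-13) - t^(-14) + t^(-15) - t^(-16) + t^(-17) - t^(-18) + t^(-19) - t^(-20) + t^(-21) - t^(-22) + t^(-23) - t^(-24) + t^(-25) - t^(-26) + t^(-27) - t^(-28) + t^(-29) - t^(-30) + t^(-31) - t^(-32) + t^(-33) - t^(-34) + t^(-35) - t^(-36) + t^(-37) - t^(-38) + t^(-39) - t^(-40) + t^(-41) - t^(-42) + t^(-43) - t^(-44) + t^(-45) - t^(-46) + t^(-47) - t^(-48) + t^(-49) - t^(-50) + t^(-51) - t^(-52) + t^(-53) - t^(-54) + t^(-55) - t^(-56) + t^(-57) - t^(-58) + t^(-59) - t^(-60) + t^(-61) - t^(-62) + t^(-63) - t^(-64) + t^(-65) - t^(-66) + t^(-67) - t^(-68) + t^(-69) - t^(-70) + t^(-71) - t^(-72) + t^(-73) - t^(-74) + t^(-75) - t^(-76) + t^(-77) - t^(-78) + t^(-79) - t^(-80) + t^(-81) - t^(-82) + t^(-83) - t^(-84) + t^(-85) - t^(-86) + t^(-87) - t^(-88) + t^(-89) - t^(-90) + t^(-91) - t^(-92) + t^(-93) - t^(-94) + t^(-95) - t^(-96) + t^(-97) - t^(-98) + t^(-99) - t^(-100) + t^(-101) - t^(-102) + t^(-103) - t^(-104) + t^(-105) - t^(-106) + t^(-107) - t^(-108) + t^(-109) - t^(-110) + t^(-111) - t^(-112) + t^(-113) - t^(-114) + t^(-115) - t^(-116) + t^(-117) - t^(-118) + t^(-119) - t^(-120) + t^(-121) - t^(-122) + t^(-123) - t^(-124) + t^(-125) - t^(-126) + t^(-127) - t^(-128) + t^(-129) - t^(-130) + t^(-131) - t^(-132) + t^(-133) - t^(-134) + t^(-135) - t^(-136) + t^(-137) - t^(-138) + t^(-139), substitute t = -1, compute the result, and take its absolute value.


Step 1: The polynomial has 279 terms with alternating signs, exponents from 139 down to -139.
Step 2: Substitute t = -1. The i-th term has coefficient (-1)^i and exponent (m-i),
  so its value is (-1)^i * (-1)^(m-i) = (-1)^m = -1 for every i.
Step 3: All 279 terms equal -1, so Delta(-1) = 279 * (-1) = -279
Step 4: |Delta(-1)| = 279

279


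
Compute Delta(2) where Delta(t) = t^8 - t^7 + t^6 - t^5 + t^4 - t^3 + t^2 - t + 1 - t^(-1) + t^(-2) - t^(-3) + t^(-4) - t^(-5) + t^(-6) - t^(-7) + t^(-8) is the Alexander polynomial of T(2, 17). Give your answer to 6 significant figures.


Substituting t = 2 into Delta(t) = t^8 - t^7 + t^6 - t^5 + t^4 - t^3 + t^2 - t + 1 - t^(-1) + t^(-2) - t^(-3) + t^(-4) - t^(-5) + t^(-6) - t^(-7) + t^(-8):
Term values: (256) + (-128) + (64) + (-32) + (16) + (-8) + (4) + (-2) + (1) + (-0.5) + (0.25) + (-0.125) + (0.0625) + (-0.03125) + (0.015625) + (-0.0078125) + (0.00390625)
Sum = 170.6679688
Rounded to 6 significant figures: 170.668

170.668


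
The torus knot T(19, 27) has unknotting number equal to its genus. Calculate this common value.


For a torus knot T(p,q), both the unknotting number and genus equal (p-1)(q-1)/2.
= (19-1)(27-1)/2
= 18*26/2
= 468/2 = 234

234


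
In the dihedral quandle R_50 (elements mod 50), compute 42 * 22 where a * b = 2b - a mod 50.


42 * 22 = 2*22 - 42 mod 50
= 44 - 42 mod 50
= 2 mod 50 = 2

2


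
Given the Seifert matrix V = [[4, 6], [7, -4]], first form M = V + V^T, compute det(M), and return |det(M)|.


Step 1: Form V + V^T where V = [[4, 6], [7, -4]]
  V^T = [[4, 7], [6, -4]]
  V + V^T = [[8, 13], [13, -8]]
Step 2: det(V + V^T) = 8*(-8) - 13*13
  = -64 - 169 = -233
Step 3: Knot determinant = |det(V + V^T)| = |-233| = 233

233


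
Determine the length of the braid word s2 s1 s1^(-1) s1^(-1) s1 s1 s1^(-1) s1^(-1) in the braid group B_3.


The word length counts the number of generators (including inverses).
Listing each generator: s2, s1, s1^(-1), s1^(-1), s1, s1, s1^(-1), s1^(-1)
There are 8 generators in this braid word.

8


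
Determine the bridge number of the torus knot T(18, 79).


The bridge number of T(p,q) is min(p,q).
min(18, 79) = 18

18


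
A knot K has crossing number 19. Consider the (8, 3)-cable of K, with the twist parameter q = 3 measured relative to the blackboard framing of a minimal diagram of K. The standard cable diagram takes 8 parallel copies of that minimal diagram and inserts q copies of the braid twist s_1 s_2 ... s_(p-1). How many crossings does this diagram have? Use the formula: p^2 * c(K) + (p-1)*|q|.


Step 1: Each of the c(K) crossings of the companion diagram becomes p*p = p^2 crossings among the p parallel strands, and each of the |q| twists s_1 s_2 ... s_(p-1) adds (p-1) crossings.
  Crossings = p^2 * c(K) + (p-1)*|q|
Step 2: = 8^2 * 19 + (8-1)*3
Step 3: = 64*19 + 7*3
Step 4: = 1216 + 21 = 1237

1237


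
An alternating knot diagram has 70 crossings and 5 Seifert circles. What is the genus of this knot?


For alternating knots, g = (c - s + 1)/2.
= (70 - 5 + 1)/2
= 66/2 = 33

33


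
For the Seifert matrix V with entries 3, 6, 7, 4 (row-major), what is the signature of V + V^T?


Step 1: V + V^T = [[6, 13], [13, 8]]
Step 2: trace = 14, det = -121
Step 3: Discriminant = 14^2 - 4*(-121) = 680
Step 4: Eigenvalues: 20.0384, -6.0384
Step 5: Signature = (# positive eigenvalues) - (# negative eigenvalues) = 0

0


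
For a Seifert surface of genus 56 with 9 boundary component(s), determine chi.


chi = 2 - 2g - b
= 2 - 2*56 - 9
= 2 - 112 - 9 = -119

-119


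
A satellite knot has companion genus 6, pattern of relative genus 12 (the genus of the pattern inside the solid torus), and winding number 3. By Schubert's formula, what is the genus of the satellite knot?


Schubert: g(satellite) = g_rel(pattern) + |winding| * g(companion),
where g_rel(pattern) is the genus of the pattern relative to the solid torus.
= 12 + 3 * 6
= 12 + 18 = 30

30


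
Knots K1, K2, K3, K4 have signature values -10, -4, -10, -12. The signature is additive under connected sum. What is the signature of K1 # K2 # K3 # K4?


The signature is additive under connected sum.
signature(K1 # K2 # K3 # K4) = (-10) + (-4) + (-10) + (-12)
= -36

-36


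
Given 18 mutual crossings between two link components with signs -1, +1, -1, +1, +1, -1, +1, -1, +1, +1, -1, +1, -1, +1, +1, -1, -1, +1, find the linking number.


Step 1: Count positive crossings: 10
Step 2: Count negative crossings: 8
Step 3: Sum of signs = 10 - 8 = 2
Step 4: Linking number = sum/2 = 2/2 = 1

1


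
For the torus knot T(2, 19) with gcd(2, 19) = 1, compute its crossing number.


For a torus knot T(p, q) with gcd(p,q)=1,
the crossing number is min(p*(q-1), q*(p-1)).
p*(q-1) = 2*18 = 36
q*(p-1) = 19*1 = 19
min(36, 19) = 19

19


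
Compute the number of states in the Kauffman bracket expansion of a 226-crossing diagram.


Each crossing contributes 2 choices (A-smoothing or B-smoothing).
Total states = 2^226 = 107839786668602559178668060348078522694548577690162289924414440996864

107839786668602559178668060348078522694548577690162289924414440996864


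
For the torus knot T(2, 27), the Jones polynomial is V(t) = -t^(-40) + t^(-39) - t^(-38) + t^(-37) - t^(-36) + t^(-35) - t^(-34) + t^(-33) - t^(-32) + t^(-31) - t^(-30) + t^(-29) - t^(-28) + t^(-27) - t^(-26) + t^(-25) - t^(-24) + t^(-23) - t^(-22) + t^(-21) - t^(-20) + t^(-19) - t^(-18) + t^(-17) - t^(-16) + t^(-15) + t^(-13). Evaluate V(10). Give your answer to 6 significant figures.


Substituting t = 10 into V(t) = -t^(-40) + t^(-39) - t^(-38) + t^(-37) - t^(-36) + t^(-35) - t^(-34) + t^(-33) - t^(-32) + t^(-31) - t^(-30) + t^(-29) - t^(-28) + t^(-27) - t^(-26) + t^(-25) - t^(-24) + t^(-23) - t^(-22) + t^(-21) - t^(-20) + t^(-19) - t^(-18) + t^(-17) - t^(-16) + t^(-15) + t^(-13):
  (-)t^(-40) = -1e-40
  (+)t^(-39) = 1e-39
  (-)t^(-38) = -1e-38
  (+)t^(-37) = 1e-37
  (-)t^(-36) = -1e-36
  (+)t^(-35) = 1e-35
  (-)t^(-34) = -1e-34
  (+)t^(-33) = 1e-33
  (-)t^(-32) = -1e-32
  (+)t^(-31) = 1e-31
  (-)t^(-30) = -1e-30
  (+)t^(-29) = 1e-29
  (-)t^(-28) = -1e-28
  (+)t^(-27) = 1e-27
  (-)t^(-26) = -1e-26
  (+)t^(-25) = 1e-25
  (-)t^(-24) = -1e-24
  (+)t^(-23) = 1e-23
  (-)t^(-22) = -1e-22
  (+)t^(-21) = 1e-21
  (-)t^(-20) = -1e-20
  (+)t^(-19) = 1e-19
  (-)t^(-18) = -1e-18
  (+)t^(-17) = 1e-17
  (-)t^(-16) = -1e-16
  (+)t^(-15) = 1e-15
  (+)t^(-13) = 1e-13
Sum = (-1e-40) + (1e-39) + (-1e-38) + (1e-37) + (-1e-36) + (1e-35) + (-1e-34) + (1e-33) + (-1e-32) + (1e-31) + (-1e-30) + (1e-29) + (-1e-28) + (1e-27) + (-1e-26) + (1e-25) + (-1e-24) + (1e-23) + (-1e-22) + (1e-21) + (-1e-20) + (1e-19) + (-1e-18) + (1e-17) + (-1e-16) + (1e-15) + (1e-13)
= 1.009090909e-13
Rounded to 6 significant figures: 1.00909e-13

1.00909e-13


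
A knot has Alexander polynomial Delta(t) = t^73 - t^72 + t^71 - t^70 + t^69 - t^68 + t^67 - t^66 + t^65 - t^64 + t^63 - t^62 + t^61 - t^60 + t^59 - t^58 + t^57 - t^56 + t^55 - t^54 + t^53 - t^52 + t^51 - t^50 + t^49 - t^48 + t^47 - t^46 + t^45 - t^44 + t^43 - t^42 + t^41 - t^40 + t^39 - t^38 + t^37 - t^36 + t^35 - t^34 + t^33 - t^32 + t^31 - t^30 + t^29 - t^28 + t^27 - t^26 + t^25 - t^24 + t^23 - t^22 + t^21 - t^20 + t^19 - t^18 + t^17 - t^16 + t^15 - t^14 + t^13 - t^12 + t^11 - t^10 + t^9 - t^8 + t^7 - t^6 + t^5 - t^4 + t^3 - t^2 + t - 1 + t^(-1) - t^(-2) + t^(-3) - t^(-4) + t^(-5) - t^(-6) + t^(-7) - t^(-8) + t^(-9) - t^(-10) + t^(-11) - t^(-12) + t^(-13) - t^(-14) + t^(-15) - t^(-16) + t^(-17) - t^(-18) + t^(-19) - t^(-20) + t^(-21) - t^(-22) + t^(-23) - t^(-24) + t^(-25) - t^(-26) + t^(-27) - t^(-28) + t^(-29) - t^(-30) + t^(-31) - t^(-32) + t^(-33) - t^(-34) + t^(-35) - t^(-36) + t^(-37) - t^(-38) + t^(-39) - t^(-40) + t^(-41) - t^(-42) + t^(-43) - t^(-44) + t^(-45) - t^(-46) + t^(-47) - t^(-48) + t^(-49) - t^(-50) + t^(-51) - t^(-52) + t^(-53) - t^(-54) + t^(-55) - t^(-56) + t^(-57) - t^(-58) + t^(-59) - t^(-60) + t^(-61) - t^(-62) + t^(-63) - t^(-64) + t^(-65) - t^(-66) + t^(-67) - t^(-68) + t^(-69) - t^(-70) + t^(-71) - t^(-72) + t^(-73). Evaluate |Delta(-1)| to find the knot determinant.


Step 1: The polynomial has 147 terms with alternating signs, exponents from 73 down to -73.
Step 2: Substitute t = -1. The i-th term has coefficient (-1)^i and exponent (m-i),
  so its value is (-1)^i * (-1)^(m-i) = (-1)^m = -1 for every i.
Step 3: All 147 terms equal -1, so Delta(-1) = 147 * (-1) = -147
Step 4: |Delta(-1)| = 147

147


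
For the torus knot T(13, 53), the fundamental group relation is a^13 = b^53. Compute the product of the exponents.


The relation is a^13 = b^53.
Product of exponents = 13 * 53
= 689

689


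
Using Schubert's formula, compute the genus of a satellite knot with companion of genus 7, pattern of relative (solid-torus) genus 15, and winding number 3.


Schubert: g(satellite) = g_rel(pattern) + |winding| * g(companion),
where g_rel(pattern) is the genus of the pattern relative to the solid torus.
= 15 + 3 * 7
= 15 + 21 = 36

36


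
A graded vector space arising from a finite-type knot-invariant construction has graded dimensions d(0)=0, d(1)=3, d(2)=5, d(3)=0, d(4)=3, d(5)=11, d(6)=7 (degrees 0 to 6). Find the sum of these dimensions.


Total dimension = d(0) + d(1) + ... + d(6)
= 0 + 3 + 5 + 0 + 3 + 11 + 7
= 29

29
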